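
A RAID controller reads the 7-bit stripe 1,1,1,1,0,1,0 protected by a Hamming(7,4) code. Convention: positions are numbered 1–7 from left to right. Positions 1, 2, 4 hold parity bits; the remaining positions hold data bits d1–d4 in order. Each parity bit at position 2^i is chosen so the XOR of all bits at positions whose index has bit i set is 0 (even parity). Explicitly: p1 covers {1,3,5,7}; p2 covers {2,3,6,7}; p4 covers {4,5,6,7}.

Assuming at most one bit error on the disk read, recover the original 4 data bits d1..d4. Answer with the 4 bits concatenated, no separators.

1010

s1 (pos 1,3,5,7): 1⊕1⊕0⊕0 = 0
s2 (pos 2,3,6,7): 1⊕1⊕1⊕0 = 1
s4 (pos 4,5,6,7): 1⊕0⊕1⊕0 = 0
Syndrome s4…s1 = 010 → error at position 2.
Flip position 2: 1111010 → 1011010
Read data bits from positions 3,5,6,7: 1010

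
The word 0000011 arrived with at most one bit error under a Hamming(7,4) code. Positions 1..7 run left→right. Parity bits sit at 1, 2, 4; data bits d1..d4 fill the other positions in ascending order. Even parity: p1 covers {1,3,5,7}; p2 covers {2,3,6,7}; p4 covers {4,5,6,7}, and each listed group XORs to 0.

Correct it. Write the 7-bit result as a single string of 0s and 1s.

s1 (pos 1,3,5,7): 0⊕0⊕0⊕1 = 1
s2 (pos 2,3,6,7): 0⊕0⊕1⊕1 = 0
s4 (pos 4,5,6,7): 0⊕0⊕1⊕1 = 0
Syndrome s4…s1 = 001 → error at position 1.
Flip position 1: 0000011 → 1000011

1000011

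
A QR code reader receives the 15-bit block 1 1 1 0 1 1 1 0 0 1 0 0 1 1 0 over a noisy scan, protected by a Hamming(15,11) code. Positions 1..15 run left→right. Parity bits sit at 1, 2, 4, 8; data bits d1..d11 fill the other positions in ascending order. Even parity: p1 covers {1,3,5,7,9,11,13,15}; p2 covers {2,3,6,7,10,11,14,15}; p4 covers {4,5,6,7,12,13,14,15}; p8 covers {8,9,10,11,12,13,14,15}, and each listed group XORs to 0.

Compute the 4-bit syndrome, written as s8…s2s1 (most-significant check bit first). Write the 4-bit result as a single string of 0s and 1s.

s1 (pos 1,3,5,7,9,11,13,15): 1⊕1⊕1⊕1⊕0⊕0⊕1⊕0 = 1
s2 (pos 2,3,6,7,10,11,14,15): 1⊕1⊕1⊕1⊕1⊕0⊕1⊕0 = 0
s4 (pos 4,5,6,7,12,13,14,15): 0⊕1⊕1⊕1⊕0⊕1⊕1⊕0 = 1
s8 (pos 8,9,10,11,12,13,14,15): 0⊕0⊕1⊕0⊕0⊕1⊕1⊕0 = 1
Syndrome s8…s1 = 1101 → error at position 13.

1101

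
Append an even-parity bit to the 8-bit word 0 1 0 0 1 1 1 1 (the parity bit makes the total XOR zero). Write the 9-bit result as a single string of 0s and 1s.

010011111

XOR of the 8 data bits: 0⊕1⊕0⊕0⊕1⊕1⊕1⊕1 = 1
Parity bit = 1 (so all 9 bits XOR to 0).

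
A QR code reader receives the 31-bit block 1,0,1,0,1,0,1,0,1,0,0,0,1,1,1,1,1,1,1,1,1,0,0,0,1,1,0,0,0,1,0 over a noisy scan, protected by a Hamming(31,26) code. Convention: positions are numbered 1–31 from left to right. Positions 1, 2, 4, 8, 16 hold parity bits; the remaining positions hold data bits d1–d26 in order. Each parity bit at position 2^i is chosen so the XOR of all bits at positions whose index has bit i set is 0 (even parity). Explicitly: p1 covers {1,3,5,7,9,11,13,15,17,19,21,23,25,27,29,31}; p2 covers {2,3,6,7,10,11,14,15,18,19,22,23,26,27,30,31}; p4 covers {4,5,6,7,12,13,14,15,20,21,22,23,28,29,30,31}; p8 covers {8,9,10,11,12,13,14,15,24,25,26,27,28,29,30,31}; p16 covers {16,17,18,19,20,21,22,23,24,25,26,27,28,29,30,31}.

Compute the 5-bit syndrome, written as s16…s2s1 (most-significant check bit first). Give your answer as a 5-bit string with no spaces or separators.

s1 (pos 1,3,5,7,9,11,13,15,17,19,21,23,25,27,29,31): 1⊕1⊕1⊕1⊕1⊕0⊕1⊕1⊕1⊕1⊕1⊕0⊕1⊕0⊕0⊕0 = 1
s2 (pos 2,3,6,7,10,11,14,15,18,19,22,23,26,27,30,31): 0⊕1⊕0⊕1⊕0⊕0⊕1⊕1⊕1⊕1⊕0⊕0⊕1⊕0⊕1⊕0 = 0
s4 (pos 4,5,6,7,12,13,14,15,20,21,22,23,28,29,30,31): 0⊕1⊕0⊕1⊕0⊕1⊕1⊕1⊕1⊕1⊕0⊕0⊕0⊕0⊕1⊕0 = 0
s8 (pos 8,9,10,11,12,13,14,15,24,25,26,27,28,29,30,31): 0⊕1⊕0⊕0⊕0⊕1⊕1⊕1⊕0⊕1⊕1⊕0⊕0⊕0⊕1⊕0 = 1
s16 (pos 16,17,18,19,20,21,22,23,24,25,26,27,28,29,30,31): 1⊕1⊕1⊕1⊕1⊕1⊕0⊕0⊕0⊕1⊕1⊕0⊕0⊕0⊕1⊕0 = 1
Syndrome s16…s1 = 11001 → error at position 25.

11001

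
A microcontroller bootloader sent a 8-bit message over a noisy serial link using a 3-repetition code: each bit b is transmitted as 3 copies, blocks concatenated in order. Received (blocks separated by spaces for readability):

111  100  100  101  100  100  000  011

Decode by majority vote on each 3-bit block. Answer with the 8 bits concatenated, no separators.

Block 1 (111): 3 ones → 1
Block 2 (100): 1 one → 0
Block 3 (100): 1 one → 0
Block 4 (101): 2 ones → 1
Block 5 (100): 1 one → 0
Block 6 (100): 1 one → 0
Block 7 (000): 0 ones → 0
Block 8 (011): 2 ones → 1

10010001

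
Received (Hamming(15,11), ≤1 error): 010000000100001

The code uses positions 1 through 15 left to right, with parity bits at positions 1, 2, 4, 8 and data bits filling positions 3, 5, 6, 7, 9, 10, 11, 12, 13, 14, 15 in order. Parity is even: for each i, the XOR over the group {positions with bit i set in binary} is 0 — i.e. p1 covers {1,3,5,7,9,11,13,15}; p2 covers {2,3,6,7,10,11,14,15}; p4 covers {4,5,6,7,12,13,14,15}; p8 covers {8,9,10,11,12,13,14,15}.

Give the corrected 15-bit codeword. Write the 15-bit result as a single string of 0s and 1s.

010000100100001

s1 (pos 1,3,5,7,9,11,13,15): 0⊕0⊕0⊕0⊕0⊕0⊕0⊕1 = 1
s2 (pos 2,3,6,7,10,11,14,15): 1⊕0⊕0⊕0⊕1⊕0⊕0⊕1 = 1
s4 (pos 4,5,6,7,12,13,14,15): 0⊕0⊕0⊕0⊕0⊕0⊕0⊕1 = 1
s8 (pos 8,9,10,11,12,13,14,15): 0⊕0⊕1⊕0⊕0⊕0⊕0⊕1 = 0
Syndrome s8…s1 = 0111 → error at position 7.
Flip position 7: 010000000100001 → 010000100100001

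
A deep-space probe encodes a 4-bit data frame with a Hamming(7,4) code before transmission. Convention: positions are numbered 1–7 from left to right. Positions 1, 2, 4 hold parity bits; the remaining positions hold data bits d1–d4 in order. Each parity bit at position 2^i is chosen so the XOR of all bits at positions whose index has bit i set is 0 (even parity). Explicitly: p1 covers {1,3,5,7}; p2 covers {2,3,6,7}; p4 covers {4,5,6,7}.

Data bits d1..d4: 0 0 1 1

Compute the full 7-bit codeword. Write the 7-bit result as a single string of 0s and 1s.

1000011

Place data at non-parity positions: p1 p2 0 p4 0 1 1
p1 (pos 1,3,5,7): XOR of data positions = 0⊕0⊕1 = 1
p2 (pos 2,3,6,7): XOR of data positions = 0⊕1⊕1 = 0
p4 (pos 4,5,6,7): XOR of data positions = 0⊕1⊕1 = 0
Codeword: 1000011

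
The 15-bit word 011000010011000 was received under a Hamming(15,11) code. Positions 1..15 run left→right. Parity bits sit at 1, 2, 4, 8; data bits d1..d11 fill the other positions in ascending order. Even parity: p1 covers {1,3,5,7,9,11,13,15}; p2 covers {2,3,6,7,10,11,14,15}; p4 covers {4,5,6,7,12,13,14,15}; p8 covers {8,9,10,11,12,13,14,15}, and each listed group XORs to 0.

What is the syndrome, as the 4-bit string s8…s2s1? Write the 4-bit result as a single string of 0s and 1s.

1110

s1 (pos 1,3,5,7,9,11,13,15): 0⊕1⊕0⊕0⊕0⊕1⊕0⊕0 = 0
s2 (pos 2,3,6,7,10,11,14,15): 1⊕1⊕0⊕0⊕0⊕1⊕0⊕0 = 1
s4 (pos 4,5,6,7,12,13,14,15): 0⊕0⊕0⊕0⊕1⊕0⊕0⊕0 = 1
s8 (pos 8,9,10,11,12,13,14,15): 1⊕0⊕0⊕1⊕1⊕0⊕0⊕0 = 1
Syndrome s8…s1 = 1110 → error at position 14.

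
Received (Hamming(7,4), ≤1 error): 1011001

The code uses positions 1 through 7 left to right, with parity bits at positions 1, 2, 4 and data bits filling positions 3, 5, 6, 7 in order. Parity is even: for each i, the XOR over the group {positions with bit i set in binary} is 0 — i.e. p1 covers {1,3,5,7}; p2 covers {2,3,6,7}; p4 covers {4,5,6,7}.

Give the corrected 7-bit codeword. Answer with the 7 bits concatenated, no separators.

s1 (pos 1,3,5,7): 1⊕1⊕0⊕1 = 1
s2 (pos 2,3,6,7): 0⊕1⊕0⊕1 = 0
s4 (pos 4,5,6,7): 1⊕0⊕0⊕1 = 0
Syndrome s4…s1 = 001 → error at position 1.
Flip position 1: 1011001 → 0011001

0011001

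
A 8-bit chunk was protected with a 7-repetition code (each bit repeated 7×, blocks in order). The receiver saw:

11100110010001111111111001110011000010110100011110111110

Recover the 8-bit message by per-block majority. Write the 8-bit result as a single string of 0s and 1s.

10110111

Block 1 (1110011): 5 ones → 1
Block 2 (0010001): 2 ones → 0
Block 3 (1111111): 7 ones → 1
Block 4 (1100111): 5 ones → 1
Block 5 (0011000): 2 ones → 0
Block 6 (0101101): 4 ones → 1
Block 7 (0001111): 4 ones → 1
Block 8 (0111110): 5 ones → 1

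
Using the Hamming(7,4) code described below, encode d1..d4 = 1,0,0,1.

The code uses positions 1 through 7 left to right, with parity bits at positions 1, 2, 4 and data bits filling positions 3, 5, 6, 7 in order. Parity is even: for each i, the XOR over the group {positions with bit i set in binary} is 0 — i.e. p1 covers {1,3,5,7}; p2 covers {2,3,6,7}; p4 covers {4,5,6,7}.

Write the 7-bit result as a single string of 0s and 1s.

Place data at non-parity positions: p1 p2 1 p4 0 0 1
p1 (pos 1,3,5,7): XOR of data positions = 1⊕0⊕1 = 0
p2 (pos 2,3,6,7): XOR of data positions = 1⊕0⊕1 = 0
p4 (pos 4,5,6,7): XOR of data positions = 0⊕0⊕1 = 1
Codeword: 0011001

0011001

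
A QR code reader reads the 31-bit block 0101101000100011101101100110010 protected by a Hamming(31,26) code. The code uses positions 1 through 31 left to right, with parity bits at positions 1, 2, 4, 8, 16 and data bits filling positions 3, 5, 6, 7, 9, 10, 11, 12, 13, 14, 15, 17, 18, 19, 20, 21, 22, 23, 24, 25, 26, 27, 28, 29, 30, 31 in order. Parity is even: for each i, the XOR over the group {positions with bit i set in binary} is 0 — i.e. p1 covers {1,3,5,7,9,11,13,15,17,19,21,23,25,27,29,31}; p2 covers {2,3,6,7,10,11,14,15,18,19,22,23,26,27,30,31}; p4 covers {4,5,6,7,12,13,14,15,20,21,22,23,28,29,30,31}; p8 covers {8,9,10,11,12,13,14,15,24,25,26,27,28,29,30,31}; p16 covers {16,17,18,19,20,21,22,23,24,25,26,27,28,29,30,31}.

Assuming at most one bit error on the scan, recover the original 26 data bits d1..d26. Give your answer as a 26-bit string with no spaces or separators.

01010010001101101110110010

s1 (pos 1,3,5,7,9,11,13,15,17,19,21,23,25,27,29,31): 0⊕0⊕1⊕1⊕0⊕1⊕0⊕1⊕1⊕1⊕0⊕1⊕0⊕1⊕0⊕0 = 0
s2 (pos 2,3,6,7,10,11,14,15,18,19,22,23,26,27,30,31): 1⊕0⊕0⊕1⊕0⊕1⊕0⊕1⊕0⊕1⊕1⊕1⊕1⊕1⊕1⊕0 = 0
s4 (pos 4,5,6,7,12,13,14,15,20,21,22,23,28,29,30,31): 1⊕1⊕0⊕1⊕0⊕0⊕0⊕1⊕1⊕0⊕1⊕1⊕0⊕0⊕1⊕0 = 0
s8 (pos 8,9,10,11,12,13,14,15,24,25,26,27,28,29,30,31): 0⊕0⊕0⊕1⊕0⊕0⊕0⊕1⊕0⊕0⊕1⊕1⊕0⊕0⊕1⊕0 = 1
s16 (pos 16,17,18,19,20,21,22,23,24,25,26,27,28,29,30,31): 1⊕1⊕0⊕1⊕1⊕0⊕1⊕1⊕0⊕0⊕1⊕1⊕0⊕0⊕1⊕0 = 1
Syndrome s16…s1 = 11000 → error at position 24.
Flip position 24: 0101101000100011101101100110010 → 0101101000100011101101110110010
Read data bits from positions 3,5,6,7,9,10,11,12,13,14,15,17,18,19,20,21,22,23,24,25,26,27,28,29,30,31: 01010010001101101110110010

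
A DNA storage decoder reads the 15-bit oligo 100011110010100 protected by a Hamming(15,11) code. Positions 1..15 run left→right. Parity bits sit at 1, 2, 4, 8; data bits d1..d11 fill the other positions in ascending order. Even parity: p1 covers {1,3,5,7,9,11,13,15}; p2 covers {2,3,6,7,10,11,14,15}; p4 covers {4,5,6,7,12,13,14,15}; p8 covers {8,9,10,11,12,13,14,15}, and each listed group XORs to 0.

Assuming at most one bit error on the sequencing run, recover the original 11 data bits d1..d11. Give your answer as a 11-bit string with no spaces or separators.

s1 (pos 1,3,5,7,9,11,13,15): 1⊕0⊕1⊕1⊕0⊕1⊕1⊕0 = 1
s2 (pos 2,3,6,7,10,11,14,15): 0⊕0⊕1⊕1⊕0⊕1⊕0⊕0 = 1
s4 (pos 4,5,6,7,12,13,14,15): 0⊕1⊕1⊕1⊕0⊕1⊕0⊕0 = 0
s8 (pos 8,9,10,11,12,13,14,15): 1⊕0⊕0⊕1⊕0⊕1⊕0⊕0 = 1
Syndrome s8…s1 = 1011 → error at position 11.
Flip position 11: 100011110010100 → 100011110000100
Read data bits from positions 3,5,6,7,9,10,11,12,13,14,15: 01110000100

01110000100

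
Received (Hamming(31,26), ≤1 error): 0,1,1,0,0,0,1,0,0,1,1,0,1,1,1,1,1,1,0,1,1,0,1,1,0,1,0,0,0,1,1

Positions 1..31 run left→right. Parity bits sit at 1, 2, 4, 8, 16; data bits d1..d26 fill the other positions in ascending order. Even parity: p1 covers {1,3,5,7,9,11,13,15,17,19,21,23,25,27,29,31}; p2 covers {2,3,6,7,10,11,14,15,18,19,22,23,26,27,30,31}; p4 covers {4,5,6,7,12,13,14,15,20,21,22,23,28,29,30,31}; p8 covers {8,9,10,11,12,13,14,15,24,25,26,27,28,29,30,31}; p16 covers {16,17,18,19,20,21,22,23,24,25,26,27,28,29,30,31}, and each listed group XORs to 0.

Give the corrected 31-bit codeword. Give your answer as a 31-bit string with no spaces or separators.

s1 (pos 1,3,5,7,9,11,13,15,17,19,21,23,25,27,29,31): 0⊕1⊕0⊕1⊕0⊕1⊕1⊕1⊕1⊕0⊕1⊕1⊕0⊕0⊕0⊕1 = 1
s2 (pos 2,3,6,7,10,11,14,15,18,19,22,23,26,27,30,31): 1⊕1⊕0⊕1⊕1⊕1⊕1⊕1⊕1⊕0⊕0⊕1⊕1⊕0⊕1⊕1 = 0
s4 (pos 4,5,6,7,12,13,14,15,20,21,22,23,28,29,30,31): 0⊕0⊕0⊕1⊕0⊕1⊕1⊕1⊕1⊕1⊕0⊕1⊕0⊕0⊕1⊕1 = 1
s8 (pos 8,9,10,11,12,13,14,15,24,25,26,27,28,29,30,31): 0⊕0⊕1⊕1⊕0⊕1⊕1⊕1⊕1⊕0⊕1⊕0⊕0⊕0⊕1⊕1 = 1
s16 (pos 16,17,18,19,20,21,22,23,24,25,26,27,28,29,30,31): 1⊕1⊕1⊕0⊕1⊕1⊕0⊕1⊕1⊕0⊕1⊕0⊕0⊕0⊕1⊕1 = 0
Syndrome s16…s1 = 01101 → error at position 13.
Flip position 13: 0110001001101111110110110100011 → 0110001001100111110110110100011

0110001001100111110110110100011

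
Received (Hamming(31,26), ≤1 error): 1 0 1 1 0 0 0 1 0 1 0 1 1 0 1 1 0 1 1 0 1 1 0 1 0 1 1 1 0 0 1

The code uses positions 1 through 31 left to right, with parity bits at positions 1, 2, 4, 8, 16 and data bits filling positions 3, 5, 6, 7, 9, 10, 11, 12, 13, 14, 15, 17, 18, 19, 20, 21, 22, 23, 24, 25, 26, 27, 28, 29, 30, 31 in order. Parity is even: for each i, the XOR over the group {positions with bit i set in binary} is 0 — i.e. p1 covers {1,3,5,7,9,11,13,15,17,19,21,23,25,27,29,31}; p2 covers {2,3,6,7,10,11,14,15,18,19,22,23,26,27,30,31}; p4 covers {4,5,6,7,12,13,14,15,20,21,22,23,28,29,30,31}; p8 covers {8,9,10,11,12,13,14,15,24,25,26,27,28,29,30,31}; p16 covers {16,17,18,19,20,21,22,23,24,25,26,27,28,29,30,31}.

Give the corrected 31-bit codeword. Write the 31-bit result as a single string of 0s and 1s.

s1 (pos 1,3,5,7,9,11,13,15,17,19,21,23,25,27,29,31): 1⊕1⊕0⊕0⊕0⊕0⊕1⊕1⊕0⊕1⊕1⊕0⊕0⊕1⊕0⊕1 = 0
s2 (pos 2,3,6,7,10,11,14,15,18,19,22,23,26,27,30,31): 0⊕1⊕0⊕0⊕1⊕0⊕0⊕1⊕1⊕1⊕1⊕0⊕1⊕1⊕0⊕1 = 1
s4 (pos 4,5,6,7,12,13,14,15,20,21,22,23,28,29,30,31): 1⊕0⊕0⊕0⊕1⊕1⊕0⊕1⊕0⊕1⊕1⊕0⊕1⊕0⊕0⊕1 = 0
s8 (pos 8,9,10,11,12,13,14,15,24,25,26,27,28,29,30,31): 1⊕0⊕1⊕0⊕1⊕1⊕0⊕1⊕1⊕0⊕1⊕1⊕1⊕0⊕0⊕1 = 0
s16 (pos 16,17,18,19,20,21,22,23,24,25,26,27,28,29,30,31): 1⊕0⊕1⊕1⊕0⊕1⊕1⊕0⊕1⊕0⊕1⊕1⊕1⊕0⊕0⊕1 = 0
Syndrome s16…s1 = 00010 → error at position 2.
Flip position 2: 1011000101011011011011010111001 → 1111000101011011011011010111001

1111000101011011011011010111001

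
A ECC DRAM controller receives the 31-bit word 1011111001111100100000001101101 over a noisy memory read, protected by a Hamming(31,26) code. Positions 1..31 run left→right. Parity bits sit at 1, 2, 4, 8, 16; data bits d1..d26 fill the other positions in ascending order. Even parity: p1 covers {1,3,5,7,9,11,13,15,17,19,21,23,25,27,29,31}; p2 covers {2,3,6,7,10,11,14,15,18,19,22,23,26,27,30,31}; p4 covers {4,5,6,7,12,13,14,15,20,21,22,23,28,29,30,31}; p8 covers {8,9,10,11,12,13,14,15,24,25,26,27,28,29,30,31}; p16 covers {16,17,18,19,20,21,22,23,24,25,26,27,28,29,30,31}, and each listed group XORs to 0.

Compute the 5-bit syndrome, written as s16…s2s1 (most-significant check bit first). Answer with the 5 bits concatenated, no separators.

s1 (pos 1,3,5,7,9,11,13,15,17,19,21,23,25,27,29,31): 1⊕1⊕1⊕1⊕0⊕1⊕1⊕0⊕1⊕0⊕0⊕0⊕1⊕0⊕1⊕1 = 0
s2 (pos 2,3,6,7,10,11,14,15,18,19,22,23,26,27,30,31): 0⊕1⊕1⊕1⊕1⊕1⊕1⊕0⊕0⊕0⊕0⊕0⊕1⊕0⊕0⊕1 = 0
s4 (pos 4,5,6,7,12,13,14,15,20,21,22,23,28,29,30,31): 1⊕1⊕1⊕1⊕1⊕1⊕1⊕0⊕0⊕0⊕0⊕0⊕1⊕1⊕0⊕1 = 0
s8 (pos 8,9,10,11,12,13,14,15,24,25,26,27,28,29,30,31): 0⊕0⊕1⊕1⊕1⊕1⊕1⊕0⊕0⊕1⊕1⊕0⊕1⊕1⊕0⊕1 = 0
s16 (pos 16,17,18,19,20,21,22,23,24,25,26,27,28,29,30,31): 0⊕1⊕0⊕0⊕0⊕0⊕0⊕0⊕0⊕1⊕1⊕0⊕1⊕1⊕0⊕1 = 0
Syndrome s16…s1 = 00000 → no error.

00000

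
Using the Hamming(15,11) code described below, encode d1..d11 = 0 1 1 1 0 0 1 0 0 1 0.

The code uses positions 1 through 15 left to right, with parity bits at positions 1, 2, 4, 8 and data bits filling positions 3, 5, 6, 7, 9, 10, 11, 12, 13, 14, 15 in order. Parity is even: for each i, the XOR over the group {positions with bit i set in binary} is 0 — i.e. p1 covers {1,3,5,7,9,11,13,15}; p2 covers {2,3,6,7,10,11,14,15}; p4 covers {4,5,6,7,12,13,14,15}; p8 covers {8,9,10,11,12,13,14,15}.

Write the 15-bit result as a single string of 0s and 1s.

Place data at non-parity positions: p1 p2 0 p4 1 1 1 p8 0 0 1 0 0 1 0
p1 (pos 1,3,5,7,9,11,13,15): XOR of data positions = 0⊕1⊕1⊕0⊕1⊕0⊕0 = 1
p2 (pos 2,3,6,7,10,11,14,15): XOR of data positions = 0⊕1⊕1⊕0⊕1⊕1⊕0 = 0
p4 (pos 4,5,6,7,12,13,14,15): XOR of data positions = 1⊕1⊕1⊕0⊕0⊕1⊕0 = 0
p8 (pos 8,9,10,11,12,13,14,15): XOR of data positions = 0⊕0⊕1⊕0⊕0⊕1⊕0 = 0
Codeword: 100011100010010

100011100010010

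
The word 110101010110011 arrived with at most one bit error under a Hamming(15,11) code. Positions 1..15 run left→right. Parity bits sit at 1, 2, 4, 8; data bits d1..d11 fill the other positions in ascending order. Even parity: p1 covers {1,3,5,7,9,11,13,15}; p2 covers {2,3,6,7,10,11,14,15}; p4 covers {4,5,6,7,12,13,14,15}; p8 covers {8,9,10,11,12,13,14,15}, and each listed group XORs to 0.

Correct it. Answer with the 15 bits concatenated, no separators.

110101011110011

s1 (pos 1,3,5,7,9,11,13,15): 1⊕0⊕0⊕0⊕0⊕1⊕0⊕1 = 1
s2 (pos 2,3,6,7,10,11,14,15): 1⊕0⊕1⊕0⊕1⊕1⊕1⊕1 = 0
s4 (pos 4,5,6,7,12,13,14,15): 1⊕0⊕1⊕0⊕0⊕0⊕1⊕1 = 0
s8 (pos 8,9,10,11,12,13,14,15): 1⊕0⊕1⊕1⊕0⊕0⊕1⊕1 = 1
Syndrome s8…s1 = 1001 → error at position 9.
Flip position 9: 110101010110011 → 110101011110011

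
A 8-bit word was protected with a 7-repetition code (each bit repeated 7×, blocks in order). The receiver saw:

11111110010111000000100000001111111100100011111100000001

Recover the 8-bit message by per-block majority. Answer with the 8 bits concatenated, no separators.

11001010

Block 1 (1111111): 7 ones → 1
Block 2 (0010111): 4 ones → 1
Block 3 (0000001): 1 one → 0
Block 4 (0000000): 0 ones → 0
Block 5 (1111111): 7 ones → 1
Block 6 (1001000): 2 ones → 0
Block 7 (1111110): 6 ones → 1
Block 8 (0000001): 1 one → 0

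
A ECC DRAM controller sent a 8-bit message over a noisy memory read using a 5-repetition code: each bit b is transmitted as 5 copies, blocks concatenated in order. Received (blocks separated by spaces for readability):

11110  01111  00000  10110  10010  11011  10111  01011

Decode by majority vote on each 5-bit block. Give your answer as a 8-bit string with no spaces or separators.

11010111

Block 1 (11110): 4 ones → 1
Block 2 (01111): 4 ones → 1
Block 3 (00000): 0 ones → 0
Block 4 (10110): 3 ones → 1
Block 5 (10010): 2 ones → 0
Block 6 (11011): 4 ones → 1
Block 7 (10111): 4 ones → 1
Block 8 (01011): 3 ones → 1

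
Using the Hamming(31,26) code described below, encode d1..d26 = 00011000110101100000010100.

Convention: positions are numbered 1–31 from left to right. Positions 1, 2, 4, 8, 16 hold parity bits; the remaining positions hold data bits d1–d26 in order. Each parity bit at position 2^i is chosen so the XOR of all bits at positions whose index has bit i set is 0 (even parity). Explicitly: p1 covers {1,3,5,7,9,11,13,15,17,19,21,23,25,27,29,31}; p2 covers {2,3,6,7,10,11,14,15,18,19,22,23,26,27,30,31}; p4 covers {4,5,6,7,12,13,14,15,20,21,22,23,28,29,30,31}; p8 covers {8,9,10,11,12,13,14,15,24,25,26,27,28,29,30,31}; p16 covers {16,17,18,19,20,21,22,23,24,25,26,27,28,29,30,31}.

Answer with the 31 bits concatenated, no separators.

Place data at non-parity positions: p1 p2 0 p4 0 0 1 p8 1 0 0 0 1 1 0 p16 1 0 1 1 0 0 0 0 0 0 1 0 1 0 0
p1 (pos 1,3,5,7,9,11,13,15,17,19,21,23,25,27,29,31): XOR of data positions = 0⊕0⊕1⊕1⊕0⊕1⊕0⊕1⊕1⊕0⊕0⊕0⊕1⊕1⊕0 = 1
p2 (pos 2,3,6,7,10,11,14,15,18,19,22,23,26,27,30,31): XOR of data positions = 0⊕0⊕1⊕0⊕0⊕1⊕0⊕0⊕1⊕0⊕0⊕0⊕1⊕0⊕0 = 0
p4 (pos 4,5,6,7,12,13,14,15,20,21,22,23,28,29,30,31): XOR of data positions = 0⊕0⊕1⊕0⊕1⊕1⊕0⊕1⊕0⊕0⊕0⊕0⊕1⊕0⊕0 = 1
p8 (pos 8,9,10,11,12,13,14,15,24,25,26,27,28,29,30,31): XOR of data positions = 1⊕0⊕0⊕0⊕1⊕1⊕0⊕0⊕0⊕0⊕1⊕0⊕1⊕0⊕0 = 1
p16 (pos 16,17,18,19,20,21,22,23,24,25,26,27,28,29,30,31): XOR of data positions = 1⊕0⊕1⊕1⊕0⊕0⊕0⊕0⊕0⊕0⊕1⊕0⊕1⊕0⊕0 = 1
Codeword: 1001001110001101101100000010100

1001001110001101101100000010100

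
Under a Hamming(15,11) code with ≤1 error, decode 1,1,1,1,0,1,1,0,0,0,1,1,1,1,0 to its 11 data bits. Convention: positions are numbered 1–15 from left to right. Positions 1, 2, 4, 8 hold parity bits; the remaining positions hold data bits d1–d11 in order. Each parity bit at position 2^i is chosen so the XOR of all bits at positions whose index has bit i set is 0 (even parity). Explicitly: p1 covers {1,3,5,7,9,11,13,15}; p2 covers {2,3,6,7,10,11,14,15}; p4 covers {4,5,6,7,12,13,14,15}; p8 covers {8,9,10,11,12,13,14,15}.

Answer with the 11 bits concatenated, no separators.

10110011110

s1 (pos 1,3,5,7,9,11,13,15): 1⊕1⊕0⊕1⊕0⊕1⊕1⊕0 = 1
s2 (pos 2,3,6,7,10,11,14,15): 1⊕1⊕1⊕1⊕0⊕1⊕1⊕0 = 0
s4 (pos 4,5,6,7,12,13,14,15): 1⊕0⊕1⊕1⊕1⊕1⊕1⊕0 = 0
s8 (pos 8,9,10,11,12,13,14,15): 0⊕0⊕0⊕1⊕1⊕1⊕1⊕0 = 0
Syndrome s8…s1 = 0001 → error at position 1.
Flip position 1: 111101100011110 → 011101100011110
Read data bits from positions 3,5,6,7,9,10,11,12,13,14,15: 10110011110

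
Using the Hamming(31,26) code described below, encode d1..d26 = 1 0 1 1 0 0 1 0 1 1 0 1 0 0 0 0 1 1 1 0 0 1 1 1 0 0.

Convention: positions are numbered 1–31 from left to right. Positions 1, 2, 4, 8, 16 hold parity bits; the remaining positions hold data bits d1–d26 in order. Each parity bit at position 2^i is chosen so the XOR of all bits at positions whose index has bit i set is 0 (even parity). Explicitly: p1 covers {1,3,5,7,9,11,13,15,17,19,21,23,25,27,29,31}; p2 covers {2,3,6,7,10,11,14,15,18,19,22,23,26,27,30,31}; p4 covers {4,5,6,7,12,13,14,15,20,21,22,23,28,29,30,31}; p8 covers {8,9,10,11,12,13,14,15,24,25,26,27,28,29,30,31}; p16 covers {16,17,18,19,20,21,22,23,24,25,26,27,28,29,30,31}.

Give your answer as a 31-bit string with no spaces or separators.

0010011100101101100001110011100

Place data at non-parity positions: p1 p2 1 p4 0 1 1 p8 0 0 1 0 1 1 0 p16 1 0 0 0 0 1 1 1 0 0 1 1 1 0 0
p1 (pos 1,3,5,7,9,11,13,15,17,19,21,23,25,27,29,31): XOR of data positions = 1⊕0⊕1⊕0⊕1⊕1⊕0⊕1⊕0⊕0⊕1⊕0⊕1⊕1⊕0 = 0
p2 (pos 2,3,6,7,10,11,14,15,18,19,22,23,26,27,30,31): XOR of data positions = 1⊕1⊕1⊕0⊕1⊕1⊕0⊕0⊕0⊕1⊕1⊕0⊕1⊕0⊕0 = 0
p4 (pos 4,5,6,7,12,13,14,15,20,21,22,23,28,29,30,31): XOR of data positions = 0⊕1⊕1⊕0⊕1⊕1⊕0⊕0⊕0⊕1⊕1⊕1⊕1⊕0⊕0 = 0
p8 (pos 8,9,10,11,12,13,14,15,24,25,26,27,28,29,30,31): XOR of data positions = 0⊕0⊕1⊕0⊕1⊕1⊕0⊕1⊕0⊕0⊕1⊕1⊕1⊕0⊕0 = 1
p16 (pos 16,17,18,19,20,21,22,23,24,25,26,27,28,29,30,31): XOR of data positions = 1⊕0⊕0⊕0⊕0⊕1⊕1⊕1⊕0⊕0⊕1⊕1⊕1⊕0⊕0 = 1
Codeword: 0010011100101101100001110011100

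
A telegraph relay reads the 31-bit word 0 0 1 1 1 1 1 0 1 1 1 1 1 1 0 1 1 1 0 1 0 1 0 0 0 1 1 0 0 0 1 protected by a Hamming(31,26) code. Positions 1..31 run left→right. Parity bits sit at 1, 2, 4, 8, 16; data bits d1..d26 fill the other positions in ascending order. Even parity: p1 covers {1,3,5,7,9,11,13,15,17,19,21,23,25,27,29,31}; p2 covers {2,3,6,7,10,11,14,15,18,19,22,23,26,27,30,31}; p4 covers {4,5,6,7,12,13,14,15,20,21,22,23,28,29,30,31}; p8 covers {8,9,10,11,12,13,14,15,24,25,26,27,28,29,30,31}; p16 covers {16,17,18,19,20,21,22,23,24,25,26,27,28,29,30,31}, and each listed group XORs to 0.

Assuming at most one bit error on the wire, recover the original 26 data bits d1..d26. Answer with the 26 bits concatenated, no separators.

11111101110110101000110001

s1 (pos 1,3,5,7,9,11,13,15,17,19,21,23,25,27,29,31): 0⊕1⊕1⊕1⊕1⊕1⊕1⊕0⊕1⊕0⊕0⊕0⊕0⊕1⊕0⊕1 = 1
s2 (pos 2,3,6,7,10,11,14,15,18,19,22,23,26,27,30,31): 0⊕1⊕1⊕1⊕1⊕1⊕1⊕0⊕1⊕0⊕1⊕0⊕1⊕1⊕0⊕1 = 1
s4 (pos 4,5,6,7,12,13,14,15,20,21,22,23,28,29,30,31): 1⊕1⊕1⊕1⊕1⊕1⊕1⊕0⊕1⊕0⊕1⊕0⊕0⊕0⊕0⊕1 = 0
s8 (pos 8,9,10,11,12,13,14,15,24,25,26,27,28,29,30,31): 0⊕1⊕1⊕1⊕1⊕1⊕1⊕0⊕0⊕0⊕1⊕1⊕0⊕0⊕0⊕1 = 1
s16 (pos 16,17,18,19,20,21,22,23,24,25,26,27,28,29,30,31): 1⊕1⊕1⊕0⊕1⊕0⊕1⊕0⊕0⊕0⊕1⊕1⊕0⊕0⊕0⊕1 = 0
Syndrome s16…s1 = 01011 → error at position 11.
Flip position 11: 0011111011111101110101000110001 → 0011111011011101110101000110001
Read data bits from positions 3,5,6,7,9,10,11,12,13,14,15,17,18,19,20,21,22,23,24,25,26,27,28,29,30,31: 11111101110110101000110001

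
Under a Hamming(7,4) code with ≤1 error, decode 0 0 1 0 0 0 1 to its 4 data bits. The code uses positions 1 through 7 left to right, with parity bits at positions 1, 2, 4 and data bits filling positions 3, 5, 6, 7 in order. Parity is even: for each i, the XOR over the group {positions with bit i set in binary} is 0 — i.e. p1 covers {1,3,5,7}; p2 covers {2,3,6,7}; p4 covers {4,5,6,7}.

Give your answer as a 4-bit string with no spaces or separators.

1001

s1 (pos 1,3,5,7): 0⊕1⊕0⊕1 = 0
s2 (pos 2,3,6,7): 0⊕1⊕0⊕1 = 0
s4 (pos 4,5,6,7): 0⊕0⊕0⊕1 = 1
Syndrome s4…s1 = 100 → error at position 4.
Flip position 4: 0010001 → 0011001
Read data bits from positions 3,5,6,7: 1001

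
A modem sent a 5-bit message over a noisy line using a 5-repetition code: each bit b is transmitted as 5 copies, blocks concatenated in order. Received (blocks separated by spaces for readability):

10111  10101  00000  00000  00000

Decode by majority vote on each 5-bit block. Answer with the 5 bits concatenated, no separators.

Block 1 (10111): 4 ones → 1
Block 2 (10101): 3 ones → 1
Block 3 (00000): 0 ones → 0
Block 4 (00000): 0 ones → 0
Block 5 (00000): 0 ones → 0

11000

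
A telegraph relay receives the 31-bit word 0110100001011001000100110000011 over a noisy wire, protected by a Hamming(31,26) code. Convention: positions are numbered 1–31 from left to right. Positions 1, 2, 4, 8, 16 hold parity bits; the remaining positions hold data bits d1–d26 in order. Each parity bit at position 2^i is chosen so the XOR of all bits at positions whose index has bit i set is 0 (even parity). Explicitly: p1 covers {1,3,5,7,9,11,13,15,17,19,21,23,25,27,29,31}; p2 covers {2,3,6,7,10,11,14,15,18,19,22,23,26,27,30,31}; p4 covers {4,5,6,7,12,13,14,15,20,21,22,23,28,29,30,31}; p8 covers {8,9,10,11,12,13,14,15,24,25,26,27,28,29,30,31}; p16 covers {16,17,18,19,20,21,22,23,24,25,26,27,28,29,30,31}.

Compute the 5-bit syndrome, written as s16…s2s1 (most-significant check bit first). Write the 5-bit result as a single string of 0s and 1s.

00101

s1 (pos 1,3,5,7,9,11,13,15,17,19,21,23,25,27,29,31): 0⊕1⊕1⊕0⊕0⊕0⊕1⊕0⊕0⊕0⊕0⊕1⊕0⊕0⊕0⊕1 = 1
s2 (pos 2,3,6,7,10,11,14,15,18,19,22,23,26,27,30,31): 1⊕1⊕0⊕0⊕1⊕0⊕0⊕0⊕0⊕0⊕0⊕1⊕0⊕0⊕1⊕1 = 0
s4 (pos 4,5,6,7,12,13,14,15,20,21,22,23,28,29,30,31): 0⊕1⊕0⊕0⊕1⊕1⊕0⊕0⊕1⊕0⊕0⊕1⊕0⊕0⊕1⊕1 = 1
s8 (pos 8,9,10,11,12,13,14,15,24,25,26,27,28,29,30,31): 0⊕0⊕1⊕0⊕1⊕1⊕0⊕0⊕1⊕0⊕0⊕0⊕0⊕0⊕1⊕1 = 0
s16 (pos 16,17,18,19,20,21,22,23,24,25,26,27,28,29,30,31): 1⊕0⊕0⊕0⊕1⊕0⊕0⊕1⊕1⊕0⊕0⊕0⊕0⊕0⊕1⊕1 = 0
Syndrome s16…s1 = 00101 → error at position 5.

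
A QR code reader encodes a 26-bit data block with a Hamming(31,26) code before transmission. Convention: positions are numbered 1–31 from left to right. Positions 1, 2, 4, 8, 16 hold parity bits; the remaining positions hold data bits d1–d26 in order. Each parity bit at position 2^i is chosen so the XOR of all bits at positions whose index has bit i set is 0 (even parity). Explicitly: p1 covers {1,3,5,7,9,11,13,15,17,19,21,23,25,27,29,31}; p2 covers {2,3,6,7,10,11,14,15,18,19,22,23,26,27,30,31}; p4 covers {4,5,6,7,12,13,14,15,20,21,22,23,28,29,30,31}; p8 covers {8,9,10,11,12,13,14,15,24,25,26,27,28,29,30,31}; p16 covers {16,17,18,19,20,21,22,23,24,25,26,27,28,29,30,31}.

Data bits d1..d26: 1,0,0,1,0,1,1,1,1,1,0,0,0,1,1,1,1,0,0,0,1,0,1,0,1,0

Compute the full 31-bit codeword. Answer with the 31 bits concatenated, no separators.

0111001001111101001111000101010

Place data at non-parity positions: p1 p2 1 p4 0 0 1 p8 0 1 1 1 1 1 0 p16 0 0 1 1 1 1 0 0 0 1 0 1 0 1 0
p1 (pos 1,3,5,7,9,11,13,15,17,19,21,23,25,27,29,31): XOR of data positions = 1⊕0⊕1⊕0⊕1⊕1⊕0⊕0⊕1⊕1⊕0⊕0⊕0⊕0⊕0 = 0
p2 (pos 2,3,6,7,10,11,14,15,18,19,22,23,26,27,30,31): XOR of data positions = 1⊕0⊕1⊕1⊕1⊕1⊕0⊕0⊕1⊕1⊕0⊕1⊕0⊕1⊕0 = 1
p4 (pos 4,5,6,7,12,13,14,15,20,21,22,23,28,29,30,31): XOR of data positions = 0⊕0⊕1⊕1⊕1⊕1⊕0⊕1⊕1⊕1⊕0⊕1⊕0⊕1⊕0 = 1
p8 (pos 8,9,10,11,12,13,14,15,24,25,26,27,28,29,30,31): XOR of data positions = 0⊕1⊕1⊕1⊕1⊕1⊕0⊕0⊕0⊕1⊕0⊕1⊕0⊕1⊕0 = 0
p16 (pos 16,17,18,19,20,21,22,23,24,25,26,27,28,29,30,31): XOR of data positions = 0⊕0⊕1⊕1⊕1⊕1⊕0⊕0⊕0⊕1⊕0⊕1⊕0⊕1⊕0 = 1
Codeword: 0111001001111101001111000101010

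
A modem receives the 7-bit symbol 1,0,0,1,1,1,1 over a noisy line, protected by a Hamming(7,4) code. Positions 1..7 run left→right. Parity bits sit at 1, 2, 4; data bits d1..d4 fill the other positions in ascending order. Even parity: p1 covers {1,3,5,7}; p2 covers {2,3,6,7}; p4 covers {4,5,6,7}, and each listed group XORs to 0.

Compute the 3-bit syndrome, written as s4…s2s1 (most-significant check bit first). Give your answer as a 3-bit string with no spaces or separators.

s1 (pos 1,3,5,7): 1⊕0⊕1⊕1 = 1
s2 (pos 2,3,6,7): 0⊕0⊕1⊕1 = 0
s4 (pos 4,5,6,7): 1⊕1⊕1⊕1 = 0
Syndrome s4…s1 = 001 → error at position 1.

001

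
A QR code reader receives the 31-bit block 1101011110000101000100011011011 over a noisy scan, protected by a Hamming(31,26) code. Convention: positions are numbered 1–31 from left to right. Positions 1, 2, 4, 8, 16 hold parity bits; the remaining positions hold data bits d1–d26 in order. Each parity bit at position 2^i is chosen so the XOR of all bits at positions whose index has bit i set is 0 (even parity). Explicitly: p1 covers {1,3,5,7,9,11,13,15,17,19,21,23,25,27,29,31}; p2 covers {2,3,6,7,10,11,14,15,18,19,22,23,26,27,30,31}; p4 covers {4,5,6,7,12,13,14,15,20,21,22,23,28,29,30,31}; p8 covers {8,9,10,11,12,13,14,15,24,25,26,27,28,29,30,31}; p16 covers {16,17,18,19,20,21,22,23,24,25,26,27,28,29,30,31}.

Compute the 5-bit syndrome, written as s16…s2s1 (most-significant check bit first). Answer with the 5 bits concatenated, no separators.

s1 (pos 1,3,5,7,9,11,13,15,17,19,21,23,25,27,29,31): 1⊕0⊕0⊕1⊕1⊕0⊕0⊕0⊕0⊕0⊕0⊕0⊕1⊕1⊕0⊕1 = 0
s2 (pos 2,3,6,7,10,11,14,15,18,19,22,23,26,27,30,31): 1⊕0⊕1⊕1⊕0⊕0⊕1⊕0⊕0⊕0⊕0⊕0⊕0⊕1⊕1⊕1 = 1
s4 (pos 4,5,6,7,12,13,14,15,20,21,22,23,28,29,30,31): 1⊕0⊕1⊕1⊕0⊕0⊕1⊕0⊕1⊕0⊕0⊕0⊕1⊕0⊕1⊕1 = 0
s8 (pos 8,9,10,11,12,13,14,15,24,25,26,27,28,29,30,31): 1⊕1⊕0⊕0⊕0⊕0⊕1⊕0⊕1⊕1⊕0⊕1⊕1⊕0⊕1⊕1 = 1
s16 (pos 16,17,18,19,20,21,22,23,24,25,26,27,28,29,30,31): 1⊕0⊕0⊕0⊕1⊕0⊕0⊕0⊕1⊕1⊕0⊕1⊕1⊕0⊕1⊕1 = 0
Syndrome s16…s1 = 01010 → error at position 10.

01010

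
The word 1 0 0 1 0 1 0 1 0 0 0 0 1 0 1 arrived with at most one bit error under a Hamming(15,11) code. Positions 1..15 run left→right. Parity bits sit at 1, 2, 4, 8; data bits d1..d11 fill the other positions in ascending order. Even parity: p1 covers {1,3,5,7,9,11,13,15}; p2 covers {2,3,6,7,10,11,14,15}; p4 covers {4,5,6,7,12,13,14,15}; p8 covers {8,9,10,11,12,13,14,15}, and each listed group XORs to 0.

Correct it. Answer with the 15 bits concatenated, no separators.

s1 (pos 1,3,5,7,9,11,13,15): 1⊕0⊕0⊕0⊕0⊕0⊕1⊕1 = 1
s2 (pos 2,3,6,7,10,11,14,15): 0⊕0⊕1⊕0⊕0⊕0⊕0⊕1 = 0
s4 (pos 4,5,6,7,12,13,14,15): 1⊕0⊕1⊕0⊕0⊕1⊕0⊕1 = 0
s8 (pos 8,9,10,11,12,13,14,15): 1⊕0⊕0⊕0⊕0⊕1⊕0⊕1 = 1
Syndrome s8…s1 = 1001 → error at position 9.
Flip position 9: 100101010000101 → 100101011000101

100101011000101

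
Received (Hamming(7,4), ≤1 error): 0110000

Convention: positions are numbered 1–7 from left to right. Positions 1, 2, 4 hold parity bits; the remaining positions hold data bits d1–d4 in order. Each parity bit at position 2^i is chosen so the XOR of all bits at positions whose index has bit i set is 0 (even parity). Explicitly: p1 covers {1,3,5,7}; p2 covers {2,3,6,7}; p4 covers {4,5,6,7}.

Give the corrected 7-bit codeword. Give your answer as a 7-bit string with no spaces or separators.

s1 (pos 1,3,5,7): 0⊕1⊕0⊕0 = 1
s2 (pos 2,3,6,7): 1⊕1⊕0⊕0 = 0
s4 (pos 4,5,6,7): 0⊕0⊕0⊕0 = 0
Syndrome s4…s1 = 001 → error at position 1.
Flip position 1: 0110000 → 1110000

1110000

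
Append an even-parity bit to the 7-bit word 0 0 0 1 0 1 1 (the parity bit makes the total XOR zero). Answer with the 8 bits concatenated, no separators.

00010111

XOR of the 7 data bits: 0⊕0⊕0⊕1⊕0⊕1⊕1 = 1
Parity bit = 1 (so all 8 bits XOR to 0).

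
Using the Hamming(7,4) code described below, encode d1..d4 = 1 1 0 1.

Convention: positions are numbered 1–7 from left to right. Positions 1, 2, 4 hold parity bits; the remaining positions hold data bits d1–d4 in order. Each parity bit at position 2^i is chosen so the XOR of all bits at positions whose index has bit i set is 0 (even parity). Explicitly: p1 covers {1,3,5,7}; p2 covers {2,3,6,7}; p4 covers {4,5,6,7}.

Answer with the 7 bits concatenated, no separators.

Place data at non-parity positions: p1 p2 1 p4 1 0 1
p1 (pos 1,3,5,7): XOR of data positions = 1⊕1⊕1 = 1
p2 (pos 2,3,6,7): XOR of data positions = 1⊕0⊕1 = 0
p4 (pos 4,5,6,7): XOR of data positions = 1⊕0⊕1 = 0
Codeword: 1010101

1010101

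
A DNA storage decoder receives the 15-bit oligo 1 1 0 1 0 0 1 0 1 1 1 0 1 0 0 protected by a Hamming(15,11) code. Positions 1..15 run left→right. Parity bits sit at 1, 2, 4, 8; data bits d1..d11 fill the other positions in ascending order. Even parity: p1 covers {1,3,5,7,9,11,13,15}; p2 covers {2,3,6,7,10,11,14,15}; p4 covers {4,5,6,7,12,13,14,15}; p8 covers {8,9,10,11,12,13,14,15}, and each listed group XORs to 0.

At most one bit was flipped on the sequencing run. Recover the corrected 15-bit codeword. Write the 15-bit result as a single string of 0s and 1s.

s1 (pos 1,3,5,7,9,11,13,15): 1⊕0⊕0⊕1⊕1⊕1⊕1⊕0 = 1
s2 (pos 2,3,6,7,10,11,14,15): 1⊕0⊕0⊕1⊕1⊕1⊕0⊕0 = 0
s4 (pos 4,5,6,7,12,13,14,15): 1⊕0⊕0⊕1⊕0⊕1⊕0⊕0 = 1
s8 (pos 8,9,10,11,12,13,14,15): 0⊕1⊕1⊕1⊕0⊕1⊕0⊕0 = 0
Syndrome s8…s1 = 0101 → error at position 5.
Flip position 5: 110100101110100 → 110110101110100

110110101110100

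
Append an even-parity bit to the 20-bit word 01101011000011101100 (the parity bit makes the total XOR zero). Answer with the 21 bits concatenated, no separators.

011010110000111011000

XOR of the 20 data bits: 0⊕1⊕1⊕0⊕1⊕0⊕1⊕1⊕0⊕0⊕0⊕0⊕1⊕1⊕1⊕0⊕1⊕1⊕0⊕0 = 0
Parity bit = 0 (so all 21 bits XOR to 0).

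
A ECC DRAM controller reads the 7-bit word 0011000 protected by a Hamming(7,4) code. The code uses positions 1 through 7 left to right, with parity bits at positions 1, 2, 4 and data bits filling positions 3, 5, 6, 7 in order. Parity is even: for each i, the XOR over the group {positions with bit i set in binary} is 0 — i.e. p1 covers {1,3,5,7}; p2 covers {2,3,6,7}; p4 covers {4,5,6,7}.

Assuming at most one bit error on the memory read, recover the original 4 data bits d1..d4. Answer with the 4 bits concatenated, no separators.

s1 (pos 1,3,5,7): 0⊕1⊕0⊕0 = 1
s2 (pos 2,3,6,7): 0⊕1⊕0⊕0 = 1
s4 (pos 4,5,6,7): 1⊕0⊕0⊕0 = 1
Syndrome s4…s1 = 111 → error at position 7.
Flip position 7: 0011000 → 0011001
Read data bits from positions 3,5,6,7: 1001

1001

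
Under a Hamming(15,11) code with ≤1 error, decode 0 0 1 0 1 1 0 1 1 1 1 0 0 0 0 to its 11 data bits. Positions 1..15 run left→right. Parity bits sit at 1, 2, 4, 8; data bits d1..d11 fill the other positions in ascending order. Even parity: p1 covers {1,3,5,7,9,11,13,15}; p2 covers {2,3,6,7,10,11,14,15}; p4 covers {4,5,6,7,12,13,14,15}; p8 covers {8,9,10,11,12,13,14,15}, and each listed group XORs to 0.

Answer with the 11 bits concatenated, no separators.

s1 (pos 1,3,5,7,9,11,13,15): 0⊕1⊕1⊕0⊕1⊕1⊕0⊕0 = 0
s2 (pos 2,3,6,7,10,11,14,15): 0⊕1⊕1⊕0⊕1⊕1⊕0⊕0 = 0
s4 (pos 4,5,6,7,12,13,14,15): 0⊕1⊕1⊕0⊕0⊕0⊕0⊕0 = 0
s8 (pos 8,9,10,11,12,13,14,15): 1⊕1⊕1⊕1⊕0⊕0⊕0⊕0 = 0
Syndrome s8…s1 = 0000 → no error.
Read data bits from positions 3,5,6,7,9,10,11,12,13,14,15: 11101110000

11101110000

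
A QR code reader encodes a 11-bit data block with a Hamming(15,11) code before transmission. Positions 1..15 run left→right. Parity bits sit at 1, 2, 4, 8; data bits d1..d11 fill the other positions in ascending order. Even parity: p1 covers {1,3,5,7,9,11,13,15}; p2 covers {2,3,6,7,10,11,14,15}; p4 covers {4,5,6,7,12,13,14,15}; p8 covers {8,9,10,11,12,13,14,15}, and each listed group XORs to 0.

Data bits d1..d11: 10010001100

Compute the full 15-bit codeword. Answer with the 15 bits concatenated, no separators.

101100100001100

Place data at non-parity positions: p1 p2 1 p4 0 0 1 p8 0 0 0 1 1 0 0
p1 (pos 1,3,5,7,9,11,13,15): XOR of data positions = 1⊕0⊕1⊕0⊕0⊕1⊕0 = 1
p2 (pos 2,3,6,7,10,11,14,15): XOR of data positions = 1⊕0⊕1⊕0⊕0⊕0⊕0 = 0
p4 (pos 4,5,6,7,12,13,14,15): XOR of data positions = 0⊕0⊕1⊕1⊕1⊕0⊕0 = 1
p8 (pos 8,9,10,11,12,13,14,15): XOR of data positions = 0⊕0⊕0⊕1⊕1⊕0⊕0 = 0
Codeword: 101100100001100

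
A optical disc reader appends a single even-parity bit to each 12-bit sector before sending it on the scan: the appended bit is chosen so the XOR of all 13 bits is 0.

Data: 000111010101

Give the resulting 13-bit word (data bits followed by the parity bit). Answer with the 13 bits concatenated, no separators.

XOR of the 12 data bits: 0⊕0⊕0⊕1⊕1⊕1⊕0⊕1⊕0⊕1⊕0⊕1 = 0
Parity bit = 0 (so all 13 bits XOR to 0).

0001110101010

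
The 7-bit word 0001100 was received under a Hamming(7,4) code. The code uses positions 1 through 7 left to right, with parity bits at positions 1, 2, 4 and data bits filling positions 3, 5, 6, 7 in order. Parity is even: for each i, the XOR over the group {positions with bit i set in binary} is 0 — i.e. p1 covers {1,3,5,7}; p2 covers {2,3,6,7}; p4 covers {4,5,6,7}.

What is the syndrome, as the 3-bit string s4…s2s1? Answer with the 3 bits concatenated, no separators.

001

s1 (pos 1,3,5,7): 0⊕0⊕1⊕0 = 1
s2 (pos 2,3,6,7): 0⊕0⊕0⊕0 = 0
s4 (pos 4,5,6,7): 1⊕1⊕0⊕0 = 0
Syndrome s4…s1 = 001 → error at position 1.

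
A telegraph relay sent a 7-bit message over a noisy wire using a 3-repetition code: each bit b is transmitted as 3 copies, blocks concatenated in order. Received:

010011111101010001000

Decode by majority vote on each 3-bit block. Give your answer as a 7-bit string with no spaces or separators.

0111000

Block 1 (010): 1 one → 0
Block 2 (011): 2 ones → 1
Block 3 (111): 3 ones → 1
Block 4 (101): 2 ones → 1
Block 5 (010): 1 one → 0
Block 6 (001): 1 one → 0
Block 7 (000): 0 ones → 0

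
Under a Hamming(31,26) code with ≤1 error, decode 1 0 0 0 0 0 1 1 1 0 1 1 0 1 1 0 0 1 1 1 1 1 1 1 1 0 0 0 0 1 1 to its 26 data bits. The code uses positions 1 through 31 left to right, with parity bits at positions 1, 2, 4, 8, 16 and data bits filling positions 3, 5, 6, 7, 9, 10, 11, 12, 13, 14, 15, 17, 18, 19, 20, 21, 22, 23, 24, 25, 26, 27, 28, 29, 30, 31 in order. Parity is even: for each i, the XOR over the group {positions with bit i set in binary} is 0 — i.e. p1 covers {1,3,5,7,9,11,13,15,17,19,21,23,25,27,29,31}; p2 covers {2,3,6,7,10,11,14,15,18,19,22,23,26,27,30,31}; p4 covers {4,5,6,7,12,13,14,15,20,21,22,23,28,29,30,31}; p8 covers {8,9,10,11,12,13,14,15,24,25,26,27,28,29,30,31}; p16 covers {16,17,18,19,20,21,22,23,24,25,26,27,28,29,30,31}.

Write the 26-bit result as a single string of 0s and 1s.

s1 (pos 1,3,5,7,9,11,13,15,17,19,21,23,25,27,29,31): 1⊕0⊕0⊕1⊕1⊕1⊕0⊕1⊕0⊕1⊕1⊕1⊕1⊕0⊕0⊕1 = 0
s2 (pos 2,3,6,7,10,11,14,15,18,19,22,23,26,27,30,31): 0⊕0⊕0⊕1⊕0⊕1⊕1⊕1⊕1⊕1⊕1⊕1⊕0⊕0⊕1⊕1 = 0
s4 (pos 4,5,6,7,12,13,14,15,20,21,22,23,28,29,30,31): 0⊕0⊕0⊕1⊕1⊕0⊕1⊕1⊕1⊕1⊕1⊕1⊕0⊕0⊕1⊕1 = 0
s8 (pos 8,9,10,11,12,13,14,15,24,25,26,27,28,29,30,31): 1⊕1⊕0⊕1⊕1⊕0⊕1⊕1⊕1⊕1⊕0⊕0⊕0⊕0⊕1⊕1 = 0
s16 (pos 16,17,18,19,20,21,22,23,24,25,26,27,28,29,30,31): 0⊕0⊕1⊕1⊕1⊕1⊕1⊕1⊕1⊕1⊕0⊕0⊕0⊕0⊕1⊕1 = 0
Syndrome s16…s1 = 00000 → no error.
Read data bits from positions 3,5,6,7,9,10,11,12,13,14,15,17,18,19,20,21,22,23,24,25,26,27,28,29,30,31: 00011011011011111111000011

00011011011011111111000011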